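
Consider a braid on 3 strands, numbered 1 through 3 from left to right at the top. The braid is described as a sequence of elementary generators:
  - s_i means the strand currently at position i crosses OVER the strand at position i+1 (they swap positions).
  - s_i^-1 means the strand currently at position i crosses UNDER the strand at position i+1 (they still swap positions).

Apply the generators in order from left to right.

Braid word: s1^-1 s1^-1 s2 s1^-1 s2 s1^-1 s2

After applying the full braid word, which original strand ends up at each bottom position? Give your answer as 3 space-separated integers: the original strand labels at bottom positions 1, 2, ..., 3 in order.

Gen 1 (s1^-1): strand 1 crosses under strand 2. Perm now: [2 1 3]
Gen 2 (s1^-1): strand 2 crosses under strand 1. Perm now: [1 2 3]
Gen 3 (s2): strand 2 crosses over strand 3. Perm now: [1 3 2]
Gen 4 (s1^-1): strand 1 crosses under strand 3. Perm now: [3 1 2]
Gen 5 (s2): strand 1 crosses over strand 2. Perm now: [3 2 1]
Gen 6 (s1^-1): strand 3 crosses under strand 2. Perm now: [2 3 1]
Gen 7 (s2): strand 3 crosses over strand 1. Perm now: [2 1 3]

Answer: 2 1 3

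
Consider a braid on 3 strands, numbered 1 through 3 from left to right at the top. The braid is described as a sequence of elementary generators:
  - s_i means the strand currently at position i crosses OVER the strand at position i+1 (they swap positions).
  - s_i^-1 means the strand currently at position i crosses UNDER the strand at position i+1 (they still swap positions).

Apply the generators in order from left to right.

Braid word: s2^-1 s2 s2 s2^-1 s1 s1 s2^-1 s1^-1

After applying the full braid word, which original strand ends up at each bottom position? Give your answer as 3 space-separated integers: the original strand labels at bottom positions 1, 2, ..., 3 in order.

Answer: 3 1 2

Derivation:
Gen 1 (s2^-1): strand 2 crosses under strand 3. Perm now: [1 3 2]
Gen 2 (s2): strand 3 crosses over strand 2. Perm now: [1 2 3]
Gen 3 (s2): strand 2 crosses over strand 3. Perm now: [1 3 2]
Gen 4 (s2^-1): strand 3 crosses under strand 2. Perm now: [1 2 3]
Gen 5 (s1): strand 1 crosses over strand 2. Perm now: [2 1 3]
Gen 6 (s1): strand 2 crosses over strand 1. Perm now: [1 2 3]
Gen 7 (s2^-1): strand 2 crosses under strand 3. Perm now: [1 3 2]
Gen 8 (s1^-1): strand 1 crosses under strand 3. Perm now: [3 1 2]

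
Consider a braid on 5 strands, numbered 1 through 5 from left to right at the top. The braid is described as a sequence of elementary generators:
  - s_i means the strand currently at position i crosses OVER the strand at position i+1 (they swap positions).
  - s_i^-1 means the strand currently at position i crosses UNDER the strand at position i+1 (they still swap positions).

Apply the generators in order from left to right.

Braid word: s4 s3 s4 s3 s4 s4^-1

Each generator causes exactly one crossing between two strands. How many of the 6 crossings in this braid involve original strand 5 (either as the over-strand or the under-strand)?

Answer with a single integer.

Gen 1: crossing 4x5. Involves strand 5? yes. Count so far: 1
Gen 2: crossing 3x5. Involves strand 5? yes. Count so far: 2
Gen 3: crossing 3x4. Involves strand 5? no. Count so far: 2
Gen 4: crossing 5x4. Involves strand 5? yes. Count so far: 3
Gen 5: crossing 5x3. Involves strand 5? yes. Count so far: 4
Gen 6: crossing 3x5. Involves strand 5? yes. Count so far: 5

Answer: 5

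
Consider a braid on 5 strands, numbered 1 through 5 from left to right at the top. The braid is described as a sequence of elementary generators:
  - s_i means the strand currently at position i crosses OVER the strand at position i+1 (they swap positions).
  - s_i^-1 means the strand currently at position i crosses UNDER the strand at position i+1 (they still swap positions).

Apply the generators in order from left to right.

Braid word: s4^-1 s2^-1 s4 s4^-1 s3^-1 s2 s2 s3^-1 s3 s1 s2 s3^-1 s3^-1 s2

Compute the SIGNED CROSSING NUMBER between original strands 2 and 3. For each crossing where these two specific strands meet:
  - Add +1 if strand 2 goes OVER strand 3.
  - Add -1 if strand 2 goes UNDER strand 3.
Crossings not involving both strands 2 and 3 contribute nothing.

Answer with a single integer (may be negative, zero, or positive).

Answer: -1

Derivation:
Gen 1: crossing 4x5. Both 2&3? no. Sum: 0
Gen 2: 2 under 3. Both 2&3? yes. Contrib: -1. Sum: -1
Gen 3: crossing 5x4. Both 2&3? no. Sum: -1
Gen 4: crossing 4x5. Both 2&3? no. Sum: -1
Gen 5: crossing 2x5. Both 2&3? no. Sum: -1
Gen 6: crossing 3x5. Both 2&3? no. Sum: -1
Gen 7: crossing 5x3. Both 2&3? no. Sum: -1
Gen 8: crossing 5x2. Both 2&3? no. Sum: -1
Gen 9: crossing 2x5. Both 2&3? no. Sum: -1
Gen 10: crossing 1x3. Both 2&3? no. Sum: -1
Gen 11: crossing 1x5. Both 2&3? no. Sum: -1
Gen 12: crossing 1x2. Both 2&3? no. Sum: -1
Gen 13: crossing 2x1. Both 2&3? no. Sum: -1
Gen 14: crossing 5x1. Both 2&3? no. Sum: -1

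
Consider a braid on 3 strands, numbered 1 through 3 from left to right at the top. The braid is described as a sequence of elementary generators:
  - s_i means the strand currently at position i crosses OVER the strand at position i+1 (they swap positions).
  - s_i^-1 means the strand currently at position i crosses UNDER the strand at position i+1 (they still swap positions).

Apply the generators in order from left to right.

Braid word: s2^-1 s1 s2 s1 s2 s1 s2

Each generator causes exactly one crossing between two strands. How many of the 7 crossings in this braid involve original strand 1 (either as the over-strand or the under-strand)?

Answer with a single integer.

Gen 1: crossing 2x3. Involves strand 1? no. Count so far: 0
Gen 2: crossing 1x3. Involves strand 1? yes. Count so far: 1
Gen 3: crossing 1x2. Involves strand 1? yes. Count so far: 2
Gen 4: crossing 3x2. Involves strand 1? no. Count so far: 2
Gen 5: crossing 3x1. Involves strand 1? yes. Count so far: 3
Gen 6: crossing 2x1. Involves strand 1? yes. Count so far: 4
Gen 7: crossing 2x3. Involves strand 1? no. Count so far: 4

Answer: 4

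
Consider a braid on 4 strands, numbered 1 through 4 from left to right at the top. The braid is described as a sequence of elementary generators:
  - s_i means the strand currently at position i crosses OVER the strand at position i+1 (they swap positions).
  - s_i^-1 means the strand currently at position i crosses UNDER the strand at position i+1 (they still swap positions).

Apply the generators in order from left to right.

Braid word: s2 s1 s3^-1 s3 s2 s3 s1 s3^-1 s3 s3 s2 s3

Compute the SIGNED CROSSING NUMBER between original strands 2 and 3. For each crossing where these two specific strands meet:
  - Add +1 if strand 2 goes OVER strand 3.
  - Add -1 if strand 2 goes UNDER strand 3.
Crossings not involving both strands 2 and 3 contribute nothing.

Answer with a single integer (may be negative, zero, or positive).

Gen 1: 2 over 3. Both 2&3? yes. Contrib: +1. Sum: 1
Gen 2: crossing 1x3. Both 2&3? no. Sum: 1
Gen 3: crossing 2x4. Both 2&3? no. Sum: 1
Gen 4: crossing 4x2. Both 2&3? no. Sum: 1
Gen 5: crossing 1x2. Both 2&3? no. Sum: 1
Gen 6: crossing 1x4. Both 2&3? no. Sum: 1
Gen 7: 3 over 2. Both 2&3? yes. Contrib: -1. Sum: 0
Gen 8: crossing 4x1. Both 2&3? no. Sum: 0
Gen 9: crossing 1x4. Both 2&3? no. Sum: 0
Gen 10: crossing 4x1. Both 2&3? no. Sum: 0
Gen 11: crossing 3x1. Both 2&3? no. Sum: 0
Gen 12: crossing 3x4. Both 2&3? no. Sum: 0

Answer: 0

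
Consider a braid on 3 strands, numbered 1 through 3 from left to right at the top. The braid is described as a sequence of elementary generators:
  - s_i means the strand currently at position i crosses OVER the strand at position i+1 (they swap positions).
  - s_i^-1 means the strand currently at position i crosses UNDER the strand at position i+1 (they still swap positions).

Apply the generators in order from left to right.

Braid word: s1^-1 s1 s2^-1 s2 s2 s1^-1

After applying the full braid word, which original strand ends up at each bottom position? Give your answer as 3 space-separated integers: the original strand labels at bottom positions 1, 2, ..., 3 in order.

Answer: 3 1 2

Derivation:
Gen 1 (s1^-1): strand 1 crosses under strand 2. Perm now: [2 1 3]
Gen 2 (s1): strand 2 crosses over strand 1. Perm now: [1 2 3]
Gen 3 (s2^-1): strand 2 crosses under strand 3. Perm now: [1 3 2]
Gen 4 (s2): strand 3 crosses over strand 2. Perm now: [1 2 3]
Gen 5 (s2): strand 2 crosses over strand 3. Perm now: [1 3 2]
Gen 6 (s1^-1): strand 1 crosses under strand 3. Perm now: [3 1 2]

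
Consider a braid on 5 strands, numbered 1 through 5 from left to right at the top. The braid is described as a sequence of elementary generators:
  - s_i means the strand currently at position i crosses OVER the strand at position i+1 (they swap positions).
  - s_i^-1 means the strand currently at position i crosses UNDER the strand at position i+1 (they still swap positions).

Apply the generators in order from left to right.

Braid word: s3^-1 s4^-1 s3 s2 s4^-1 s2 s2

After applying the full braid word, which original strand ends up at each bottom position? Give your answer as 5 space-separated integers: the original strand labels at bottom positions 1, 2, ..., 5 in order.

Answer: 1 5 2 3 4

Derivation:
Gen 1 (s3^-1): strand 3 crosses under strand 4. Perm now: [1 2 4 3 5]
Gen 2 (s4^-1): strand 3 crosses under strand 5. Perm now: [1 2 4 5 3]
Gen 3 (s3): strand 4 crosses over strand 5. Perm now: [1 2 5 4 3]
Gen 4 (s2): strand 2 crosses over strand 5. Perm now: [1 5 2 4 3]
Gen 5 (s4^-1): strand 4 crosses under strand 3. Perm now: [1 5 2 3 4]
Gen 6 (s2): strand 5 crosses over strand 2. Perm now: [1 2 5 3 4]
Gen 7 (s2): strand 2 crosses over strand 5. Perm now: [1 5 2 3 4]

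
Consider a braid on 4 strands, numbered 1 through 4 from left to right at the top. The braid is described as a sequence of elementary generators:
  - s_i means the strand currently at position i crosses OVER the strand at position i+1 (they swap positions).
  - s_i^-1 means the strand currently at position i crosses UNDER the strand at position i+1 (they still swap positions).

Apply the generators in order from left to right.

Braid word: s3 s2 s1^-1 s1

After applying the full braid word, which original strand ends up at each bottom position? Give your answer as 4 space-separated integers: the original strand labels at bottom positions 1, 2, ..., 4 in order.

Gen 1 (s3): strand 3 crosses over strand 4. Perm now: [1 2 4 3]
Gen 2 (s2): strand 2 crosses over strand 4. Perm now: [1 4 2 3]
Gen 3 (s1^-1): strand 1 crosses under strand 4. Perm now: [4 1 2 3]
Gen 4 (s1): strand 4 crosses over strand 1. Perm now: [1 4 2 3]

Answer: 1 4 2 3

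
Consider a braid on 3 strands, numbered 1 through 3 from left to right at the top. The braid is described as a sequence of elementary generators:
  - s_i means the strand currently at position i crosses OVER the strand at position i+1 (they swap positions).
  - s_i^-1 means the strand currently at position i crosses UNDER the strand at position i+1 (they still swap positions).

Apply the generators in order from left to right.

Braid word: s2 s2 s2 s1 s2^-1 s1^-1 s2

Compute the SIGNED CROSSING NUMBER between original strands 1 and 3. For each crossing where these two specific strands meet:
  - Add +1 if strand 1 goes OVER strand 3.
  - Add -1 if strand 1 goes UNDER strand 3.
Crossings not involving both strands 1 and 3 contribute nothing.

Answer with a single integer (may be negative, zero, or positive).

Gen 1: crossing 2x3. Both 1&3? no. Sum: 0
Gen 2: crossing 3x2. Both 1&3? no. Sum: 0
Gen 3: crossing 2x3. Both 1&3? no. Sum: 0
Gen 4: 1 over 3. Both 1&3? yes. Contrib: +1. Sum: 1
Gen 5: crossing 1x2. Both 1&3? no. Sum: 1
Gen 6: crossing 3x2. Both 1&3? no. Sum: 1
Gen 7: 3 over 1. Both 1&3? yes. Contrib: -1. Sum: 0

Answer: 0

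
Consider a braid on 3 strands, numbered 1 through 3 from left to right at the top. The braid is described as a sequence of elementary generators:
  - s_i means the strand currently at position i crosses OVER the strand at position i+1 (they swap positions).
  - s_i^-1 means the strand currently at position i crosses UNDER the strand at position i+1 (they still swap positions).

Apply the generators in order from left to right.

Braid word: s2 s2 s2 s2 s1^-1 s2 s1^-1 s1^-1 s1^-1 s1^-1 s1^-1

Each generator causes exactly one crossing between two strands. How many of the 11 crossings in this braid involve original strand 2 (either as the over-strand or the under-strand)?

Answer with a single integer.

Gen 1: crossing 2x3. Involves strand 2? yes. Count so far: 1
Gen 2: crossing 3x2. Involves strand 2? yes. Count so far: 2
Gen 3: crossing 2x3. Involves strand 2? yes. Count so far: 3
Gen 4: crossing 3x2. Involves strand 2? yes. Count so far: 4
Gen 5: crossing 1x2. Involves strand 2? yes. Count so far: 5
Gen 6: crossing 1x3. Involves strand 2? no. Count so far: 5
Gen 7: crossing 2x3. Involves strand 2? yes. Count so far: 6
Gen 8: crossing 3x2. Involves strand 2? yes. Count so far: 7
Gen 9: crossing 2x3. Involves strand 2? yes. Count so far: 8
Gen 10: crossing 3x2. Involves strand 2? yes. Count so far: 9
Gen 11: crossing 2x3. Involves strand 2? yes. Count so far: 10

Answer: 10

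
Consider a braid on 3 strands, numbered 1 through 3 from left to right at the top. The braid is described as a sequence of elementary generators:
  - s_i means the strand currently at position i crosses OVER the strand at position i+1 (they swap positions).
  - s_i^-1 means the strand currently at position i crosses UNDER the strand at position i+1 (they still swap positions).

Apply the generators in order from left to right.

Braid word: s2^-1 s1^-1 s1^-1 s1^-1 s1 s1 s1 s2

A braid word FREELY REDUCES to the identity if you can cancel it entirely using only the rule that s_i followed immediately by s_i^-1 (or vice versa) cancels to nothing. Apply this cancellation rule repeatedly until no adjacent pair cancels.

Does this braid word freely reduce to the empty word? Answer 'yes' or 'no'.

Answer: yes

Derivation:
Gen 1 (s2^-1): push. Stack: [s2^-1]
Gen 2 (s1^-1): push. Stack: [s2^-1 s1^-1]
Gen 3 (s1^-1): push. Stack: [s2^-1 s1^-1 s1^-1]
Gen 4 (s1^-1): push. Stack: [s2^-1 s1^-1 s1^-1 s1^-1]
Gen 5 (s1): cancels prior s1^-1. Stack: [s2^-1 s1^-1 s1^-1]
Gen 6 (s1): cancels prior s1^-1. Stack: [s2^-1 s1^-1]
Gen 7 (s1): cancels prior s1^-1. Stack: [s2^-1]
Gen 8 (s2): cancels prior s2^-1. Stack: []
Reduced word: (empty)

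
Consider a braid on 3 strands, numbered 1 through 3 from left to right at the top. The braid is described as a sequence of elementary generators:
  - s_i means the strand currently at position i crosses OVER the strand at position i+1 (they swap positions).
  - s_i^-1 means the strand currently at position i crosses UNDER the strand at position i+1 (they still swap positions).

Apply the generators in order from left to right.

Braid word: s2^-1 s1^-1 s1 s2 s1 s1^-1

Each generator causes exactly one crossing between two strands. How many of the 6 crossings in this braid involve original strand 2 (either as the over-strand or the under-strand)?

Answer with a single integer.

Answer: 4

Derivation:
Gen 1: crossing 2x3. Involves strand 2? yes. Count so far: 1
Gen 2: crossing 1x3. Involves strand 2? no. Count so far: 1
Gen 3: crossing 3x1. Involves strand 2? no. Count so far: 1
Gen 4: crossing 3x2. Involves strand 2? yes. Count so far: 2
Gen 5: crossing 1x2. Involves strand 2? yes. Count so far: 3
Gen 6: crossing 2x1. Involves strand 2? yes. Count so far: 4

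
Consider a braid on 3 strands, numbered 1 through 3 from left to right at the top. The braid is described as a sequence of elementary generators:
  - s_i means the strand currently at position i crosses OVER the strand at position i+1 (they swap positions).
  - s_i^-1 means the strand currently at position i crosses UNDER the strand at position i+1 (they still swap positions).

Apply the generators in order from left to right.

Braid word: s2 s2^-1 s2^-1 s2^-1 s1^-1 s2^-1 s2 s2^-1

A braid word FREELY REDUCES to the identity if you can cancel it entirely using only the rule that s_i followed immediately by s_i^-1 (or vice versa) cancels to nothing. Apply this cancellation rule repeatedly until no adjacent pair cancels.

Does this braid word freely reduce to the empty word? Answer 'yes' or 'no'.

Answer: no

Derivation:
Gen 1 (s2): push. Stack: [s2]
Gen 2 (s2^-1): cancels prior s2. Stack: []
Gen 3 (s2^-1): push. Stack: [s2^-1]
Gen 4 (s2^-1): push. Stack: [s2^-1 s2^-1]
Gen 5 (s1^-1): push. Stack: [s2^-1 s2^-1 s1^-1]
Gen 6 (s2^-1): push. Stack: [s2^-1 s2^-1 s1^-1 s2^-1]
Gen 7 (s2): cancels prior s2^-1. Stack: [s2^-1 s2^-1 s1^-1]
Gen 8 (s2^-1): push. Stack: [s2^-1 s2^-1 s1^-1 s2^-1]
Reduced word: s2^-1 s2^-1 s1^-1 s2^-1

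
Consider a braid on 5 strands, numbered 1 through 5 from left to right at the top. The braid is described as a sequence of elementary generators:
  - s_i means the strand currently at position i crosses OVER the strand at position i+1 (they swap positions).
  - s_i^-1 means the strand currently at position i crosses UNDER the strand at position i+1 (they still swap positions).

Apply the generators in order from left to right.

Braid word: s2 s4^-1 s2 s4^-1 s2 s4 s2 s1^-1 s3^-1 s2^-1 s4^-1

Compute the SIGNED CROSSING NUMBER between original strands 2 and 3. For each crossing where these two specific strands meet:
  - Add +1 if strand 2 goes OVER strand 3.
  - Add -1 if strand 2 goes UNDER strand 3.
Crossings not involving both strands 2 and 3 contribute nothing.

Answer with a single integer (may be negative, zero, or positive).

Gen 1: 2 over 3. Both 2&3? yes. Contrib: +1. Sum: 1
Gen 2: crossing 4x5. Both 2&3? no. Sum: 1
Gen 3: 3 over 2. Both 2&3? yes. Contrib: -1. Sum: 0
Gen 4: crossing 5x4. Both 2&3? no. Sum: 0
Gen 5: 2 over 3. Both 2&3? yes. Contrib: +1. Sum: 1
Gen 6: crossing 4x5. Both 2&3? no. Sum: 1
Gen 7: 3 over 2. Both 2&3? yes. Contrib: -1. Sum: 0
Gen 8: crossing 1x2. Both 2&3? no. Sum: 0
Gen 9: crossing 3x5. Both 2&3? no. Sum: 0
Gen 10: crossing 1x5. Both 2&3? no. Sum: 0
Gen 11: crossing 3x4. Both 2&3? no. Sum: 0

Answer: 0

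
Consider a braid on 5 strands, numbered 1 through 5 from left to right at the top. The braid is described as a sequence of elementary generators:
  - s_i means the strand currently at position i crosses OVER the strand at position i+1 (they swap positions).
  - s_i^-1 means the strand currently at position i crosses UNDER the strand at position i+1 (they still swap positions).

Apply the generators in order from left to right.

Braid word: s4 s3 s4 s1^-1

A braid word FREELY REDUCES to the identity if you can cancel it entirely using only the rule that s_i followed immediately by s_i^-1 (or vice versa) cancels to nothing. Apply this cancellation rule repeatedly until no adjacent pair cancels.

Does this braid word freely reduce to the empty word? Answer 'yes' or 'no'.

Gen 1 (s4): push. Stack: [s4]
Gen 2 (s3): push. Stack: [s4 s3]
Gen 3 (s4): push. Stack: [s4 s3 s4]
Gen 4 (s1^-1): push. Stack: [s4 s3 s4 s1^-1]
Reduced word: s4 s3 s4 s1^-1

Answer: no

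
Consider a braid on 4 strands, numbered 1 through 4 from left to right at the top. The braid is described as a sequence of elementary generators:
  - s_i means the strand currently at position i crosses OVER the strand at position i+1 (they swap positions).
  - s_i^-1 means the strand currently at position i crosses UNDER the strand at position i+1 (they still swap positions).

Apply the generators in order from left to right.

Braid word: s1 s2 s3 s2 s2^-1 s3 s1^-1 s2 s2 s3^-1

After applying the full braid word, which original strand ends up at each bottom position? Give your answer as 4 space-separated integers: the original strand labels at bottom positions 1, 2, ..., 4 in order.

Gen 1 (s1): strand 1 crosses over strand 2. Perm now: [2 1 3 4]
Gen 2 (s2): strand 1 crosses over strand 3. Perm now: [2 3 1 4]
Gen 3 (s3): strand 1 crosses over strand 4. Perm now: [2 3 4 1]
Gen 4 (s2): strand 3 crosses over strand 4. Perm now: [2 4 3 1]
Gen 5 (s2^-1): strand 4 crosses under strand 3. Perm now: [2 3 4 1]
Gen 6 (s3): strand 4 crosses over strand 1. Perm now: [2 3 1 4]
Gen 7 (s1^-1): strand 2 crosses under strand 3. Perm now: [3 2 1 4]
Gen 8 (s2): strand 2 crosses over strand 1. Perm now: [3 1 2 4]
Gen 9 (s2): strand 1 crosses over strand 2. Perm now: [3 2 1 4]
Gen 10 (s3^-1): strand 1 crosses under strand 4. Perm now: [3 2 4 1]

Answer: 3 2 4 1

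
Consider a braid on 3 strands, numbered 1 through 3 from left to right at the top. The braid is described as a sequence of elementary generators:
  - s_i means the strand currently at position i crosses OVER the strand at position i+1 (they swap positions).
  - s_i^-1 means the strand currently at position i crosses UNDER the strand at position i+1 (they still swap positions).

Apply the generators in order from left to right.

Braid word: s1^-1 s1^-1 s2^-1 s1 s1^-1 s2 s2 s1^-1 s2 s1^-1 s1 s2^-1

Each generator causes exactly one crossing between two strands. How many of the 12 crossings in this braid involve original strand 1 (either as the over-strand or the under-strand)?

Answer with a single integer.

Gen 1: crossing 1x2. Involves strand 1? yes. Count so far: 1
Gen 2: crossing 2x1. Involves strand 1? yes. Count so far: 2
Gen 3: crossing 2x3. Involves strand 1? no. Count so far: 2
Gen 4: crossing 1x3. Involves strand 1? yes. Count so far: 3
Gen 5: crossing 3x1. Involves strand 1? yes. Count so far: 4
Gen 6: crossing 3x2. Involves strand 1? no. Count so far: 4
Gen 7: crossing 2x3. Involves strand 1? no. Count so far: 4
Gen 8: crossing 1x3. Involves strand 1? yes. Count so far: 5
Gen 9: crossing 1x2. Involves strand 1? yes. Count so far: 6
Gen 10: crossing 3x2. Involves strand 1? no. Count so far: 6
Gen 11: crossing 2x3. Involves strand 1? no. Count so far: 6
Gen 12: crossing 2x1. Involves strand 1? yes. Count so far: 7

Answer: 7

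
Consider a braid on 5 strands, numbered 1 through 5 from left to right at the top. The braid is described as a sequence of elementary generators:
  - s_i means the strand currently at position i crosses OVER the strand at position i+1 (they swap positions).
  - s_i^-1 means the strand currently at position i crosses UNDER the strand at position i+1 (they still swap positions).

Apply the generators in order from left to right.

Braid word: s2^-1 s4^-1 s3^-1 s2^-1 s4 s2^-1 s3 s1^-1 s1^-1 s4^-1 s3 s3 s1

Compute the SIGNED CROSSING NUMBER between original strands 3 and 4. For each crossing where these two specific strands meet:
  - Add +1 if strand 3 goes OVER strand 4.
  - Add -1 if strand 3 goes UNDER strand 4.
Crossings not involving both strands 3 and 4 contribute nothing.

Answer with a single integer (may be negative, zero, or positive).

Answer: 0

Derivation:
Gen 1: crossing 2x3. Both 3&4? no. Sum: 0
Gen 2: crossing 4x5. Both 3&4? no. Sum: 0
Gen 3: crossing 2x5. Both 3&4? no. Sum: 0
Gen 4: crossing 3x5. Both 3&4? no. Sum: 0
Gen 5: crossing 2x4. Both 3&4? no. Sum: 0
Gen 6: crossing 5x3. Both 3&4? no. Sum: 0
Gen 7: crossing 5x4. Both 3&4? no. Sum: 0
Gen 8: crossing 1x3. Both 3&4? no. Sum: 0
Gen 9: crossing 3x1. Both 3&4? no. Sum: 0
Gen 10: crossing 5x2. Both 3&4? no. Sum: 0
Gen 11: crossing 4x2. Both 3&4? no. Sum: 0
Gen 12: crossing 2x4. Both 3&4? no. Sum: 0
Gen 13: crossing 1x3. Both 3&4? no. Sum: 0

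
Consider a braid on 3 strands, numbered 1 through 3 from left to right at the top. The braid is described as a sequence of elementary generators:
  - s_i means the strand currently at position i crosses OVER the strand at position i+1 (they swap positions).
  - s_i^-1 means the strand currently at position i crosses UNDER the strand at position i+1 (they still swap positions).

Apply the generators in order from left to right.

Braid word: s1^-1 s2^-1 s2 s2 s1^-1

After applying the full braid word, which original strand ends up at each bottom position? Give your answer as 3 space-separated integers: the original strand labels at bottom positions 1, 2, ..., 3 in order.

Answer: 3 2 1

Derivation:
Gen 1 (s1^-1): strand 1 crosses under strand 2. Perm now: [2 1 3]
Gen 2 (s2^-1): strand 1 crosses under strand 3. Perm now: [2 3 1]
Gen 3 (s2): strand 3 crosses over strand 1. Perm now: [2 1 3]
Gen 4 (s2): strand 1 crosses over strand 3. Perm now: [2 3 1]
Gen 5 (s1^-1): strand 2 crosses under strand 3. Perm now: [3 2 1]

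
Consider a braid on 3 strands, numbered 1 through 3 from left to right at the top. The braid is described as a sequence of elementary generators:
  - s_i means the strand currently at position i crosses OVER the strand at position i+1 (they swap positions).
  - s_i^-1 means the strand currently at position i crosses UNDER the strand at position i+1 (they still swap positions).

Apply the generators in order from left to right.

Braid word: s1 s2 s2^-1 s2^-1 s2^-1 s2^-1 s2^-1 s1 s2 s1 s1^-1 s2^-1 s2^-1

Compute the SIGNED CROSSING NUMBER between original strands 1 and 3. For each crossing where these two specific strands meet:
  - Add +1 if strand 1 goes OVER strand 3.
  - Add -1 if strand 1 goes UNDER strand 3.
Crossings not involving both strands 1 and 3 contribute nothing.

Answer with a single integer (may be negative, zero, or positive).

Gen 1: crossing 1x2. Both 1&3? no. Sum: 0
Gen 2: 1 over 3. Both 1&3? yes. Contrib: +1. Sum: 1
Gen 3: 3 under 1. Both 1&3? yes. Contrib: +1. Sum: 2
Gen 4: 1 under 3. Both 1&3? yes. Contrib: -1. Sum: 1
Gen 5: 3 under 1. Both 1&3? yes. Contrib: +1. Sum: 2
Gen 6: 1 under 3. Both 1&3? yes. Contrib: -1. Sum: 1
Gen 7: 3 under 1. Both 1&3? yes. Contrib: +1. Sum: 2
Gen 8: crossing 2x1. Both 1&3? no. Sum: 2
Gen 9: crossing 2x3. Both 1&3? no. Sum: 2
Gen 10: 1 over 3. Both 1&3? yes. Contrib: +1. Sum: 3
Gen 11: 3 under 1. Both 1&3? yes. Contrib: +1. Sum: 4
Gen 12: crossing 3x2. Both 1&3? no. Sum: 4
Gen 13: crossing 2x3. Both 1&3? no. Sum: 4

Answer: 4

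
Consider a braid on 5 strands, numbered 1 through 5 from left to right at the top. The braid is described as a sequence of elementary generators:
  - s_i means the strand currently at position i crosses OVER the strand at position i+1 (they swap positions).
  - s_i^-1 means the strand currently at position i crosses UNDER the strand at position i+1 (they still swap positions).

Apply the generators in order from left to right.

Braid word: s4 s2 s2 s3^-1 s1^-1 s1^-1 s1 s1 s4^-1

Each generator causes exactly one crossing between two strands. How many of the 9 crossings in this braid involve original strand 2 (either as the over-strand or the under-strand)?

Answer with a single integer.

Answer: 6

Derivation:
Gen 1: crossing 4x5. Involves strand 2? no. Count so far: 0
Gen 2: crossing 2x3. Involves strand 2? yes. Count so far: 1
Gen 3: crossing 3x2. Involves strand 2? yes. Count so far: 2
Gen 4: crossing 3x5. Involves strand 2? no. Count so far: 2
Gen 5: crossing 1x2. Involves strand 2? yes. Count so far: 3
Gen 6: crossing 2x1. Involves strand 2? yes. Count so far: 4
Gen 7: crossing 1x2. Involves strand 2? yes. Count so far: 5
Gen 8: crossing 2x1. Involves strand 2? yes. Count so far: 6
Gen 9: crossing 3x4. Involves strand 2? no. Count so far: 6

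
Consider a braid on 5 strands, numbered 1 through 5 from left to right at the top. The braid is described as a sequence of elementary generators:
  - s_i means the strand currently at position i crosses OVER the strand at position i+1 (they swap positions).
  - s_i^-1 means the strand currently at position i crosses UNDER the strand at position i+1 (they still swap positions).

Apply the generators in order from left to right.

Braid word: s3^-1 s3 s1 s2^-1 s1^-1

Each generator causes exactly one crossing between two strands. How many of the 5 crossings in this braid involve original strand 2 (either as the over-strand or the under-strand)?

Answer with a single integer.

Gen 1: crossing 3x4. Involves strand 2? no. Count so far: 0
Gen 2: crossing 4x3. Involves strand 2? no. Count so far: 0
Gen 3: crossing 1x2. Involves strand 2? yes. Count so far: 1
Gen 4: crossing 1x3. Involves strand 2? no. Count so far: 1
Gen 5: crossing 2x3. Involves strand 2? yes. Count so far: 2

Answer: 2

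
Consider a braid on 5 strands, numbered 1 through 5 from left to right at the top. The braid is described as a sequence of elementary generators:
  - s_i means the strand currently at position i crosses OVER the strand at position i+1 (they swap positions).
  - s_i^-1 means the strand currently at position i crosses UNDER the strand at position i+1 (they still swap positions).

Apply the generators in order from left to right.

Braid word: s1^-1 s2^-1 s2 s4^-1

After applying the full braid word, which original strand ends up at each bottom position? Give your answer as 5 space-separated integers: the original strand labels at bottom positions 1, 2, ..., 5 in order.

Answer: 2 1 3 5 4

Derivation:
Gen 1 (s1^-1): strand 1 crosses under strand 2. Perm now: [2 1 3 4 5]
Gen 2 (s2^-1): strand 1 crosses under strand 3. Perm now: [2 3 1 4 5]
Gen 3 (s2): strand 3 crosses over strand 1. Perm now: [2 1 3 4 5]
Gen 4 (s4^-1): strand 4 crosses under strand 5. Perm now: [2 1 3 5 4]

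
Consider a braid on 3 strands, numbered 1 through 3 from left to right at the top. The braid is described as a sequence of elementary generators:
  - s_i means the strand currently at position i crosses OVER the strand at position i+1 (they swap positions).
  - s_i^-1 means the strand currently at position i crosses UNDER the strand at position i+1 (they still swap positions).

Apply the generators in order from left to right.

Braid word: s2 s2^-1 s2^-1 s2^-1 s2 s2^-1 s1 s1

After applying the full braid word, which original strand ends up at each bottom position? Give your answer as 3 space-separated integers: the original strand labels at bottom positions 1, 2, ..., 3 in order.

Answer: 1 2 3

Derivation:
Gen 1 (s2): strand 2 crosses over strand 3. Perm now: [1 3 2]
Gen 2 (s2^-1): strand 3 crosses under strand 2. Perm now: [1 2 3]
Gen 3 (s2^-1): strand 2 crosses under strand 3. Perm now: [1 3 2]
Gen 4 (s2^-1): strand 3 crosses under strand 2. Perm now: [1 2 3]
Gen 5 (s2): strand 2 crosses over strand 3. Perm now: [1 3 2]
Gen 6 (s2^-1): strand 3 crosses under strand 2. Perm now: [1 2 3]
Gen 7 (s1): strand 1 crosses over strand 2. Perm now: [2 1 3]
Gen 8 (s1): strand 2 crosses over strand 1. Perm now: [1 2 3]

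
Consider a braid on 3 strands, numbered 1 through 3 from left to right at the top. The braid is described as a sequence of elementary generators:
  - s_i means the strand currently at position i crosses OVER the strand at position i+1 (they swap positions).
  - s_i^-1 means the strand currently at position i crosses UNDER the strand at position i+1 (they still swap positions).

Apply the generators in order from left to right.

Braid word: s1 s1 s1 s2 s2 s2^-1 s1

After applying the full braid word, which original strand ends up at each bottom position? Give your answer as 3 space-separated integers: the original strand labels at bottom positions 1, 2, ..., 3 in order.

Gen 1 (s1): strand 1 crosses over strand 2. Perm now: [2 1 3]
Gen 2 (s1): strand 2 crosses over strand 1. Perm now: [1 2 3]
Gen 3 (s1): strand 1 crosses over strand 2. Perm now: [2 1 3]
Gen 4 (s2): strand 1 crosses over strand 3. Perm now: [2 3 1]
Gen 5 (s2): strand 3 crosses over strand 1. Perm now: [2 1 3]
Gen 6 (s2^-1): strand 1 crosses under strand 3. Perm now: [2 3 1]
Gen 7 (s1): strand 2 crosses over strand 3. Perm now: [3 2 1]

Answer: 3 2 1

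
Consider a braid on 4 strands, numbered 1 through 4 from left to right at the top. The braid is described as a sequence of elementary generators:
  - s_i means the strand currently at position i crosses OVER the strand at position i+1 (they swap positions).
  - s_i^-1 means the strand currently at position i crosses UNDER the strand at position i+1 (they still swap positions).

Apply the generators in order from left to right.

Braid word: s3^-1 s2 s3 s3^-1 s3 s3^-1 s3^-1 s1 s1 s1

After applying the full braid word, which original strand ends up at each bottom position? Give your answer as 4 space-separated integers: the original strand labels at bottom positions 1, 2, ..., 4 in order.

Answer: 4 1 3 2

Derivation:
Gen 1 (s3^-1): strand 3 crosses under strand 4. Perm now: [1 2 4 3]
Gen 2 (s2): strand 2 crosses over strand 4. Perm now: [1 4 2 3]
Gen 3 (s3): strand 2 crosses over strand 3. Perm now: [1 4 3 2]
Gen 4 (s3^-1): strand 3 crosses under strand 2. Perm now: [1 4 2 3]
Gen 5 (s3): strand 2 crosses over strand 3. Perm now: [1 4 3 2]
Gen 6 (s3^-1): strand 3 crosses under strand 2. Perm now: [1 4 2 3]
Gen 7 (s3^-1): strand 2 crosses under strand 3. Perm now: [1 4 3 2]
Gen 8 (s1): strand 1 crosses over strand 4. Perm now: [4 1 3 2]
Gen 9 (s1): strand 4 crosses over strand 1. Perm now: [1 4 3 2]
Gen 10 (s1): strand 1 crosses over strand 4. Perm now: [4 1 3 2]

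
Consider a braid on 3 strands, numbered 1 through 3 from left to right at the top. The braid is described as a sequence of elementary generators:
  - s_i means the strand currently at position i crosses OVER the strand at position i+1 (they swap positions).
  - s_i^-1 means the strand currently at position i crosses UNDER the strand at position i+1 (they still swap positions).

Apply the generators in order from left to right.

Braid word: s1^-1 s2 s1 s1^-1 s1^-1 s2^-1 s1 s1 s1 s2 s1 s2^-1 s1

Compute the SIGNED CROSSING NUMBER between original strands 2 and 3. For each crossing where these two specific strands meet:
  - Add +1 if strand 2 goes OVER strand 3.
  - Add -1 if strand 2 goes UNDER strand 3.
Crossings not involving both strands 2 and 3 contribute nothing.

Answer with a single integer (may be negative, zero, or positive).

Gen 1: crossing 1x2. Both 2&3? no. Sum: 0
Gen 2: crossing 1x3. Both 2&3? no. Sum: 0
Gen 3: 2 over 3. Both 2&3? yes. Contrib: +1. Sum: 1
Gen 4: 3 under 2. Both 2&3? yes. Contrib: +1. Sum: 2
Gen 5: 2 under 3. Both 2&3? yes. Contrib: -1. Sum: 1
Gen 6: crossing 2x1. Both 2&3? no. Sum: 1
Gen 7: crossing 3x1. Both 2&3? no. Sum: 1
Gen 8: crossing 1x3. Both 2&3? no. Sum: 1
Gen 9: crossing 3x1. Both 2&3? no. Sum: 1
Gen 10: 3 over 2. Both 2&3? yes. Contrib: -1. Sum: 0
Gen 11: crossing 1x2. Both 2&3? no. Sum: 0
Gen 12: crossing 1x3. Both 2&3? no. Sum: 0
Gen 13: 2 over 3. Both 2&3? yes. Contrib: +1. Sum: 1

Answer: 1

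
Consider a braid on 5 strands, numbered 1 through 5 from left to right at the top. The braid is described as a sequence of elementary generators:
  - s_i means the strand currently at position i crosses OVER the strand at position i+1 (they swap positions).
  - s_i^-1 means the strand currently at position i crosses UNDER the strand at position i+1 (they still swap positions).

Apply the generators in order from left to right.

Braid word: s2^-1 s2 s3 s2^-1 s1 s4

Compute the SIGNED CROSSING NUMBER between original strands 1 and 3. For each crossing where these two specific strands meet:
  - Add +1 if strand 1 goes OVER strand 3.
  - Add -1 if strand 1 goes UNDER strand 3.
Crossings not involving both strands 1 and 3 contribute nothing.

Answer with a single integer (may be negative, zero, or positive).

Gen 1: crossing 2x3. Both 1&3? no. Sum: 0
Gen 2: crossing 3x2. Both 1&3? no. Sum: 0
Gen 3: crossing 3x4. Both 1&3? no. Sum: 0
Gen 4: crossing 2x4. Both 1&3? no. Sum: 0
Gen 5: crossing 1x4. Both 1&3? no. Sum: 0
Gen 6: crossing 3x5. Both 1&3? no. Sum: 0

Answer: 0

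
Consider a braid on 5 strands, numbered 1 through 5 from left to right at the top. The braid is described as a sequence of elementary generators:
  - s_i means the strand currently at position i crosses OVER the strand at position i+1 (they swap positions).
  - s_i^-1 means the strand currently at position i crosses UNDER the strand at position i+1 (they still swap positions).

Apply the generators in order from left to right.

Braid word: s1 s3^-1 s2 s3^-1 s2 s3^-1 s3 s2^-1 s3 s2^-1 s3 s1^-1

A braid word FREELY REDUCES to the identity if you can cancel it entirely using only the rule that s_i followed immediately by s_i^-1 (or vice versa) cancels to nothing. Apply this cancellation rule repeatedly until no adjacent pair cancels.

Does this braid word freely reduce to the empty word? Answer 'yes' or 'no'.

Answer: yes

Derivation:
Gen 1 (s1): push. Stack: [s1]
Gen 2 (s3^-1): push. Stack: [s1 s3^-1]
Gen 3 (s2): push. Stack: [s1 s3^-1 s2]
Gen 4 (s3^-1): push. Stack: [s1 s3^-1 s2 s3^-1]
Gen 5 (s2): push. Stack: [s1 s3^-1 s2 s3^-1 s2]
Gen 6 (s3^-1): push. Stack: [s1 s3^-1 s2 s3^-1 s2 s3^-1]
Gen 7 (s3): cancels prior s3^-1. Stack: [s1 s3^-1 s2 s3^-1 s2]
Gen 8 (s2^-1): cancels prior s2. Stack: [s1 s3^-1 s2 s3^-1]
Gen 9 (s3): cancels prior s3^-1. Stack: [s1 s3^-1 s2]
Gen 10 (s2^-1): cancels prior s2. Stack: [s1 s3^-1]
Gen 11 (s3): cancels prior s3^-1. Stack: [s1]
Gen 12 (s1^-1): cancels prior s1. Stack: []
Reduced word: (empty)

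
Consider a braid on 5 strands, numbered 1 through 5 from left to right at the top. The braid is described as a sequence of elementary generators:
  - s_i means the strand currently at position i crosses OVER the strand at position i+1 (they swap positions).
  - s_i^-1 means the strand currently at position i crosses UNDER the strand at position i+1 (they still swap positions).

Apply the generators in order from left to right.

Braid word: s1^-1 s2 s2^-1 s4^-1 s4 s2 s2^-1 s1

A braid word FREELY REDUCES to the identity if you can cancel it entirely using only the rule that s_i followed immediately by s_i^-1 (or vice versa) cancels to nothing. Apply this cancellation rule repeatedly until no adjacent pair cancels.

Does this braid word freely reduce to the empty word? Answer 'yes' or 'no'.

Gen 1 (s1^-1): push. Stack: [s1^-1]
Gen 2 (s2): push. Stack: [s1^-1 s2]
Gen 3 (s2^-1): cancels prior s2. Stack: [s1^-1]
Gen 4 (s4^-1): push. Stack: [s1^-1 s4^-1]
Gen 5 (s4): cancels prior s4^-1. Stack: [s1^-1]
Gen 6 (s2): push. Stack: [s1^-1 s2]
Gen 7 (s2^-1): cancels prior s2. Stack: [s1^-1]
Gen 8 (s1): cancels prior s1^-1. Stack: []
Reduced word: (empty)

Answer: yes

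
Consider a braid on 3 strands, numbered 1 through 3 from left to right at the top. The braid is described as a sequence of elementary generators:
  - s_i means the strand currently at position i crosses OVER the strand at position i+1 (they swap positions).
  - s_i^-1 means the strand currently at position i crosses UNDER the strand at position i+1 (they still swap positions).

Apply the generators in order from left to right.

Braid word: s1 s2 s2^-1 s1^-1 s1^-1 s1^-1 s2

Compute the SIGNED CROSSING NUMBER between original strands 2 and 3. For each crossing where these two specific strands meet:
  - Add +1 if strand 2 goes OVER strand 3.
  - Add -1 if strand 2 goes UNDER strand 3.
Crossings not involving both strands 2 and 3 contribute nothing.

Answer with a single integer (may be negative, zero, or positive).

Gen 1: crossing 1x2. Both 2&3? no. Sum: 0
Gen 2: crossing 1x3. Both 2&3? no. Sum: 0
Gen 3: crossing 3x1. Both 2&3? no. Sum: 0
Gen 4: crossing 2x1. Both 2&3? no. Sum: 0
Gen 5: crossing 1x2. Both 2&3? no. Sum: 0
Gen 6: crossing 2x1. Both 2&3? no. Sum: 0
Gen 7: 2 over 3. Both 2&3? yes. Contrib: +1. Sum: 1

Answer: 1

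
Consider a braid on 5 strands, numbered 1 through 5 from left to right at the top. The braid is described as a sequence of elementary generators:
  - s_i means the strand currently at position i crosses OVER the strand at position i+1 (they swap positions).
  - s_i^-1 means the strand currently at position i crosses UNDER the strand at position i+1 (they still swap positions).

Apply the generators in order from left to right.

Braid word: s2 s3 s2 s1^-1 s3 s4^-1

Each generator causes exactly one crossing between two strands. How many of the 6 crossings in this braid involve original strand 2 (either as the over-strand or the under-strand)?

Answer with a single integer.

Answer: 3

Derivation:
Gen 1: crossing 2x3. Involves strand 2? yes. Count so far: 1
Gen 2: crossing 2x4. Involves strand 2? yes. Count so far: 2
Gen 3: crossing 3x4. Involves strand 2? no. Count so far: 2
Gen 4: crossing 1x4. Involves strand 2? no. Count so far: 2
Gen 5: crossing 3x2. Involves strand 2? yes. Count so far: 3
Gen 6: crossing 3x5. Involves strand 2? no. Count so far: 3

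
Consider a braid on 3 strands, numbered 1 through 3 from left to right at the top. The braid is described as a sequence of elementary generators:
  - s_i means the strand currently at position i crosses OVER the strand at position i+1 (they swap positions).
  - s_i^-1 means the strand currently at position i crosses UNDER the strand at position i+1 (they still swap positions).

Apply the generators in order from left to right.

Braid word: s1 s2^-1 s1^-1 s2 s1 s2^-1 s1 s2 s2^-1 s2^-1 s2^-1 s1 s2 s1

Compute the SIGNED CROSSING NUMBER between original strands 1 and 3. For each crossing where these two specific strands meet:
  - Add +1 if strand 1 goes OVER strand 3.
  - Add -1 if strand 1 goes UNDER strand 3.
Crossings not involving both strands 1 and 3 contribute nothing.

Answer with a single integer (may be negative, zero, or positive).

Gen 1: crossing 1x2. Both 1&3? no. Sum: 0
Gen 2: 1 under 3. Both 1&3? yes. Contrib: -1. Sum: -1
Gen 3: crossing 2x3. Both 1&3? no. Sum: -1
Gen 4: crossing 2x1. Both 1&3? no. Sum: -1
Gen 5: 3 over 1. Both 1&3? yes. Contrib: -1. Sum: -2
Gen 6: crossing 3x2. Both 1&3? no. Sum: -2
Gen 7: crossing 1x2. Both 1&3? no. Sum: -2
Gen 8: 1 over 3. Both 1&3? yes. Contrib: +1. Sum: -1
Gen 9: 3 under 1. Both 1&3? yes. Contrib: +1. Sum: 0
Gen 10: 1 under 3. Both 1&3? yes. Contrib: -1. Sum: -1
Gen 11: 3 under 1. Both 1&3? yes. Contrib: +1. Sum: 0
Gen 12: crossing 2x1. Both 1&3? no. Sum: 0
Gen 13: crossing 2x3. Both 1&3? no. Sum: 0
Gen 14: 1 over 3. Both 1&3? yes. Contrib: +1. Sum: 1

Answer: 1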